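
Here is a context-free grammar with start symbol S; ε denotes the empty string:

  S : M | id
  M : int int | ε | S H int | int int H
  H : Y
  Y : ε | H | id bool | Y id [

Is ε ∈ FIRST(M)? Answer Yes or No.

M has an ε-production, so M ⇒ ε.

Yes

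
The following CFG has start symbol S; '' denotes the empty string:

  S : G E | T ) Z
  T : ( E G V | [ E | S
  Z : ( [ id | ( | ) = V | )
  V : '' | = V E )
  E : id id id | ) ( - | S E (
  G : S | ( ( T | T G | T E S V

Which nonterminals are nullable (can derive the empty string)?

{ V }

Directly nullable (have an ''-production): V.
No other nonterminal has a production whose RHS symbols are all nullable.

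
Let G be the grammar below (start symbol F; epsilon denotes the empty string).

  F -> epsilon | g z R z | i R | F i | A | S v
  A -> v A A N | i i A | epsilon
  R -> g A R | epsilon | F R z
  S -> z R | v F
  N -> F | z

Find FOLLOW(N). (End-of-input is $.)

In A -> v A A N: N is at the end, add FOLLOW(A) = { $, g, i, v, z }.
Union: FOLLOW(N) = { $, g, i, v, z }.

{ $, g, i, v, z }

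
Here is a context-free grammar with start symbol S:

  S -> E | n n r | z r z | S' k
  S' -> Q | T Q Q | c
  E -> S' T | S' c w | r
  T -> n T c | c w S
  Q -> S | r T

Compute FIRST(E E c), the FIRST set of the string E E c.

{ c, n, r, z }

Add FIRST(E) = { c, n, r, z }; E is not nullable, stop.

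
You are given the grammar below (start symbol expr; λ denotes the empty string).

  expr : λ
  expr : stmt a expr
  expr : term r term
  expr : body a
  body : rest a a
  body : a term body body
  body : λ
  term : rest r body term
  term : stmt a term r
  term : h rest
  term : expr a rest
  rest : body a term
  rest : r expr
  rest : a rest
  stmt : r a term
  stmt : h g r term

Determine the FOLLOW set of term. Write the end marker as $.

{ $, a, h, r }

In expr : term r term: add FIRST(r term) = { r }.
In expr : term r term: term is at the end, add FOLLOW(expr) = { $, a, h, r }.
In body : a term body body: add FIRST(body body)\{λ} = { a, r }.
  Since body body is nullable, also add FOLLOW(body) = { a, h, r }.
In term : rest r body term: term is at the end, add FOLLOW(term) = { $, a, h, r }.
In term : stmt a term r: add FIRST(r) = { r }.
In rest : body a term: term is at the end, add FOLLOW(rest) = { $, a, h, r }.
In stmt : r a term: term is at the end, add FOLLOW(stmt) = { a }.
In stmt : h g r term: term is at the end, add FOLLOW(stmt) = { a }.
Union: FOLLOW(term) = { $, a, h, r }.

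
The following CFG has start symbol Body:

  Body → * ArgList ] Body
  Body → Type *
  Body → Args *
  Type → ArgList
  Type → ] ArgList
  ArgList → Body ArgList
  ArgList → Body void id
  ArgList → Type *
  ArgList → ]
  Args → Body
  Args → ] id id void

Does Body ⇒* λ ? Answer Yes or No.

No nonterminal in this grammar is nullable.
No production of Body has an RHS whose symbols are all nullable, so Body is not nullable.

No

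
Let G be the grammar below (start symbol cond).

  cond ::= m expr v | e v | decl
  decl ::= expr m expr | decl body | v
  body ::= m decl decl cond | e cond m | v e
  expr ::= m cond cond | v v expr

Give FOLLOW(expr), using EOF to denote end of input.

In cond ::= m expr v: add FIRST(v) = { v }.
In decl ::= expr m expr: add FIRST(m expr) = { m }.
In decl ::= expr m expr: expr is at the end, add FOLLOW(decl) = { EOF, e, m, v }.
In expr ::= v v expr: expr is at the end, add FOLLOW(expr) = { EOF, e, m, v }.
Union: FOLLOW(expr) = { EOF, e, m, v }.

{ EOF, e, m, v }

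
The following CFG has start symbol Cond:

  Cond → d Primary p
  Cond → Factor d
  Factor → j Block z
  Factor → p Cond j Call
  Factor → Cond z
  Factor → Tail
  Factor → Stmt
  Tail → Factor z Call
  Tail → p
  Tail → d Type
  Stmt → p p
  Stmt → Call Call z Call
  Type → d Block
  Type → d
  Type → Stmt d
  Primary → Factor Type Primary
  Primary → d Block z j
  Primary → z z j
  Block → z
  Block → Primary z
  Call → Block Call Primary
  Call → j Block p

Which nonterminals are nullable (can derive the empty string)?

{ } (none)

No nonterminal has an empty production or an RHS whose symbols are all nullable.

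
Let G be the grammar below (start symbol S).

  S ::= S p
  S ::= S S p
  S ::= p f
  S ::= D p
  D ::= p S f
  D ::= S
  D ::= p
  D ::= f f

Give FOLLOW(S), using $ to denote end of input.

S is the start symbol, so $ ∈ FOLLOW(S).
In S ::= S p: add FIRST(p) = { p }.
In S ::= S S p: add FIRST(S p) = { f, p }.
In S ::= S S p: add FIRST(p) = { p }.
In D ::= p S f: add FIRST(f) = { f }.
In D ::= S: S is at the end, add FOLLOW(D) = { p }.
Union: FOLLOW(S) = { $, f, p }.

{ $, f, p }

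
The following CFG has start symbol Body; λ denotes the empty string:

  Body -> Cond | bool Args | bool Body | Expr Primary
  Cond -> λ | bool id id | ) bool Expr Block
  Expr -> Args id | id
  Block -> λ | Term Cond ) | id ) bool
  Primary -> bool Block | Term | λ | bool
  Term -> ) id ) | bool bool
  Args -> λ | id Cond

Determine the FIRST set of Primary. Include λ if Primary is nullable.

Primary -> bool Block contributes {bool}.
From Primary -> Term: add FIRST(Term) = { ), bool }.
Primary -> λ contributes λ.
Primary -> bool contributes {bool}.
Union: FIRST(Primary) = { ), bool, λ }.

{ ), bool, λ }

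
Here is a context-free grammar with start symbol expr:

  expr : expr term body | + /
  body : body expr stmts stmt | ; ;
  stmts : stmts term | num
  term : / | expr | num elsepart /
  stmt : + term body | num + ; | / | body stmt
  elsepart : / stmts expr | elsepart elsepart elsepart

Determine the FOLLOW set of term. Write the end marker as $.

{ +, /, ;, num }

In expr : expr term body: add FIRST(body) = { ; }.
In stmts : stmts term: term is at the end, add FOLLOW(stmts) = { +, /, ;, num }.
In stmt : + term body: add FIRST(body) = { ; }.
Union: FOLLOW(term) = { +, /, ;, num }.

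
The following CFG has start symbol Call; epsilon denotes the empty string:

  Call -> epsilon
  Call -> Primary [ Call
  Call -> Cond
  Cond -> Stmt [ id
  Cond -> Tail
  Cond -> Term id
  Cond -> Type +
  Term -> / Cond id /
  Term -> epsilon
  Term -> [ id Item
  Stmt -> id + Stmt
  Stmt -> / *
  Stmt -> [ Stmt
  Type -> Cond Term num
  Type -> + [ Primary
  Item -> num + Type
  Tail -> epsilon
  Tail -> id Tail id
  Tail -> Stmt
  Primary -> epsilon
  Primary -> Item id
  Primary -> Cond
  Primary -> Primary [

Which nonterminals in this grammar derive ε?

Directly nullable (have an epsilon-production): Call, Term, Tail, Primary.
Cond -> Tail with every symbol nullable, so Cond is nullable.
No other nonterminal has a production whose RHS symbols are all nullable.

{ Call, Cond, Primary, Tail, Term }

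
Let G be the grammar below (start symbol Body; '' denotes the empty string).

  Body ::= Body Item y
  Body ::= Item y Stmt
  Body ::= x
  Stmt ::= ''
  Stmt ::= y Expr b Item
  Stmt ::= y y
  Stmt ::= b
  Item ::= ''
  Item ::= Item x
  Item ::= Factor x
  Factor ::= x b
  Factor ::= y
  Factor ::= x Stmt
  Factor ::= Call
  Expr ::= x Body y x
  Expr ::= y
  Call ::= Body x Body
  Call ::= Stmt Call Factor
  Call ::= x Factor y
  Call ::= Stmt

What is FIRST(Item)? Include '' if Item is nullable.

Item ::= '' contributes ''.
From Item ::= Item x: Item nullable, take FIRST(Item) ∪ {x} = { b, x, y }.
From Item ::= Factor x: Factor nullable, take FIRST(Factor) ∪ {x} = { b, x, y }.
Union: FIRST(Item) = { b, x, y, '' }.

{ b, x, y, '' }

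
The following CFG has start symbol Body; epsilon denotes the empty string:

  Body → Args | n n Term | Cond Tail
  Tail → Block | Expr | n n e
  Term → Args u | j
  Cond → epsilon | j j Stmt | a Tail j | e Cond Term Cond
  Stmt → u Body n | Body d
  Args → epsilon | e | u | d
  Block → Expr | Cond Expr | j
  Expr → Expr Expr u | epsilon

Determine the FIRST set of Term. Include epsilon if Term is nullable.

{ d, e, j, u }

From Term → Args u: Args nullable, take FIRST(Args) ∪ {u} = { d, e, u }.
Term → j contributes {j}.
Union: FIRST(Term) = { d, e, j, u }.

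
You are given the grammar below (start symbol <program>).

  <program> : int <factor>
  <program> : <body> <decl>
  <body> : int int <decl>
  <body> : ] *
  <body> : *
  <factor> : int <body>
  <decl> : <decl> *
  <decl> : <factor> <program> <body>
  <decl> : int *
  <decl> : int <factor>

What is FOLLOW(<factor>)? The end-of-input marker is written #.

In <program> : int <factor>: <factor> is at the end, add FOLLOW(<program>) = { #, *, ], int }.
In <decl> : <factor> <program> <body>: add FIRST(<program> <body>) = { *, ], int }.
In <decl> : int <factor>: <factor> is at the end, add FOLLOW(<decl>) = { #, *, ], int }.
Union: FOLLOW(<factor>) = { #, *, ], int }.

{ #, *, ], int }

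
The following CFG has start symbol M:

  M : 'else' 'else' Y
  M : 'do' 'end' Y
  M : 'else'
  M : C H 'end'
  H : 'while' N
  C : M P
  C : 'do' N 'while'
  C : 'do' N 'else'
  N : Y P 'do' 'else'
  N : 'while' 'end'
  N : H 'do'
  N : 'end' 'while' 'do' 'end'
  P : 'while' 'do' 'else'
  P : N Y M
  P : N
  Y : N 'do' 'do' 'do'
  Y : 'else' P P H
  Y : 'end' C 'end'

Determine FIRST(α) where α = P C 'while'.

Add FIRST(P) = { 'else', 'end', 'while' }; P is not nullable, stop.

{ 'else', 'end', 'while' }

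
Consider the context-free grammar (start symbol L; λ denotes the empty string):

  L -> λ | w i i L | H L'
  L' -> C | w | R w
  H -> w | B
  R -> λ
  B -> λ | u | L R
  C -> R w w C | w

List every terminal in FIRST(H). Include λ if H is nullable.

{ u, w, λ }

H -> w contributes {w}.
From H -> B: add FIRST(B) = { u, w, λ } (including λ since B is nullable).
Union: FIRST(H) = { u, w, λ }.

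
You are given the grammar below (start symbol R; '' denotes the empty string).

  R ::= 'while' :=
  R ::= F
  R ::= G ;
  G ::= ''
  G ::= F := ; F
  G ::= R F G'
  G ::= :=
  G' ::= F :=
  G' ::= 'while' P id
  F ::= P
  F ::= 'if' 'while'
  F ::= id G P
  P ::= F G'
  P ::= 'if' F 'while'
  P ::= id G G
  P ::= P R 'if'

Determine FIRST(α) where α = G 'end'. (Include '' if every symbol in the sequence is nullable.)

{ 'end', 'if', 'while', :=, ;, id }

Add FIRST(G)\{''} = { 'if', 'while', :=, ;, id }; G is nullable, continue.
'end' is a terminal; add {'end'} and stop.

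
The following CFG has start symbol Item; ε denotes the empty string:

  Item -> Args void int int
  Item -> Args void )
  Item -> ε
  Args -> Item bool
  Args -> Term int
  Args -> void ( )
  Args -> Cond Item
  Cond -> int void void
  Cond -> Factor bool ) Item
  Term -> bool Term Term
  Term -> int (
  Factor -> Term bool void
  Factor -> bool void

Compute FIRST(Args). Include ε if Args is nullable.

{ bool, int, void }

From Args -> Item bool: Item nullable, take FIRST(Item) ∪ {bool} = { bool, int, void }.
From Args -> Term int: add FIRST(Term) = { bool, int }.
Args -> void ( ) contributes {void}.
From Args -> Cond Item: add FIRST(Cond) = { bool, int }.
Union: FIRST(Args) = { bool, int, void }.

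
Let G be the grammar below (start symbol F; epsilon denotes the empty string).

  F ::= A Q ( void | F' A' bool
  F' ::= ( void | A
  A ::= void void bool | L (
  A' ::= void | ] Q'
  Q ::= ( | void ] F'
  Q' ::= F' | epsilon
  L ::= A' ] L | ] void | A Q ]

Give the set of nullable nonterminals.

Directly nullable (have an epsilon-production): Q'.
No other nonterminal has a production whose RHS symbols are all nullable.

{ Q' }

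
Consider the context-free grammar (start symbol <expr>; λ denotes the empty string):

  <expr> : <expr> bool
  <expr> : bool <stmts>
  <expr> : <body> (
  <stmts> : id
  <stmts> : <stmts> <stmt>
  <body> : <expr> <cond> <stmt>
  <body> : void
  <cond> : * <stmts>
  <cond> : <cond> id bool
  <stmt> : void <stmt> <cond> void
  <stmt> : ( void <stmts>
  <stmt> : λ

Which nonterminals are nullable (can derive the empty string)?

Directly nullable (have an λ-production): <stmt>.
No other nonterminal has a production whose RHS symbols are all nullable.

{ <stmt> }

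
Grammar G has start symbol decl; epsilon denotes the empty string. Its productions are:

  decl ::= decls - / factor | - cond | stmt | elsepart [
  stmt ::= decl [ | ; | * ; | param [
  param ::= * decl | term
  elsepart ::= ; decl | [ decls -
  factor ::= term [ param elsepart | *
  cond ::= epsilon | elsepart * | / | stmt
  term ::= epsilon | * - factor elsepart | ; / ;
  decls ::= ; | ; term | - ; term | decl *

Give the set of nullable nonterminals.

Directly nullable (have an epsilon-production): cond, term.
param ::= term with every symbol nullable, so param is nullable.
No other nonterminal has a production whose RHS symbols are all nullable.

{ cond, param, term }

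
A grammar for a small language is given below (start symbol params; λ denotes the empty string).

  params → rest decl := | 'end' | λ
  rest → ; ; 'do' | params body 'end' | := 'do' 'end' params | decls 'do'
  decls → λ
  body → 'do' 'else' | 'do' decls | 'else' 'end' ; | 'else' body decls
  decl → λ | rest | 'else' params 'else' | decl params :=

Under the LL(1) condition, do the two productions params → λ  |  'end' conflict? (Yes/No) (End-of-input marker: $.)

Yes

FIRST(λ) = { λ } and FIRST('end') = { 'end' }.
The first alternative is nullable and FOLLOW(params) = { $, 'do', 'else', 'end', :=, ; } shares 'end' with FIRST of the second — conflict.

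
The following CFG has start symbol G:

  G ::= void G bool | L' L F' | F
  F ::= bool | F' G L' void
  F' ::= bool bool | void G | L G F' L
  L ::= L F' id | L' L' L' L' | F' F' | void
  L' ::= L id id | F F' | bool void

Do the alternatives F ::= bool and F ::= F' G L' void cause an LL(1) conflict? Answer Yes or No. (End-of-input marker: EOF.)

Yes

FIRST(bool) = { bool } and FIRST(F' G L' void) = { bool, void }.
Both contain bool, so the two alternatives are not disjoint — LL(1) conflict.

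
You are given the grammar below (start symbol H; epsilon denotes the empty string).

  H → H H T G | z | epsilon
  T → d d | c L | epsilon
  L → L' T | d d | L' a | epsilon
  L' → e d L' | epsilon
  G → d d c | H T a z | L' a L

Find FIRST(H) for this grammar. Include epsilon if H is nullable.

From H → H H T G: H, H, T nullable, take FIRST(H) ∪ FIRST(H) ∪ FIRST(T) ∪ FIRST(G) = { a, c, d, e, z }.
H → z contributes {z}.
H → epsilon contributes epsilon.
Union: FIRST(H) = { a, c, d, e, z, epsilon }.

{ a, c, d, e, z, epsilon }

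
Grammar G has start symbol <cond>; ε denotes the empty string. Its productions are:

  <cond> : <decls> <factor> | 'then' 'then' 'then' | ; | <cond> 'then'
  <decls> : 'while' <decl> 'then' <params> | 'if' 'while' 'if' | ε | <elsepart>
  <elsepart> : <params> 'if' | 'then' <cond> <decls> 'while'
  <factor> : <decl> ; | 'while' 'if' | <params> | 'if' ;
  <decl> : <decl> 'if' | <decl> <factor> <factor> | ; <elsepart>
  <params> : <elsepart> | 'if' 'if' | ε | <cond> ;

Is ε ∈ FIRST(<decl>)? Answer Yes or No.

Nullable nonterminals: <cond>, <decls>, <factor>, <params>.
No production of <decl> has an RHS whose symbols are all nullable, so <decl> is not nullable.

No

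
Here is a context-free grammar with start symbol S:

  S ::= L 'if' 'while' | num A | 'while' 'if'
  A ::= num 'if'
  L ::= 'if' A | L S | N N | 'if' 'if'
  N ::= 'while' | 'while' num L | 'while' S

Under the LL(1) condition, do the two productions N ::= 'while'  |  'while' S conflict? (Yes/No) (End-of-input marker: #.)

FIRST('while') = { 'while' } and FIRST('while' S) = { 'while' }.
Both contain 'while', so the two alternatives are not disjoint — LL(1) conflict.

Yes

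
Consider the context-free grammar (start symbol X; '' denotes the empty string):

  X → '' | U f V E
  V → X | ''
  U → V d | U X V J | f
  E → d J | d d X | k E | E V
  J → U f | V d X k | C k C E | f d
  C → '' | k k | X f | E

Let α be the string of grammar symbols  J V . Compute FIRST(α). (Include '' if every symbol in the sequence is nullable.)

{ d, f, k }

Add FIRST(J) = { d, f, k }; J is not nullable, stop.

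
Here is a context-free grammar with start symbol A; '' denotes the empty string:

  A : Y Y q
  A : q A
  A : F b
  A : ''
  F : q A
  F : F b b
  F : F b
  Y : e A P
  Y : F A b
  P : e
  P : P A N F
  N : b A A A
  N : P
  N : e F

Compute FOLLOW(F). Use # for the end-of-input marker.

In A : F b: add FIRST(b) = { b }.
In F : F b b: add FIRST(b b) = { b }.
In F : F b: add FIRST(b) = { b }.
In Y : F A b: add FIRST(A b) = { b, e, q }.
In P : P A N F: F is at the end, add FOLLOW(P) = { b, e, q }.
In N : e F: F is at the end, add FOLLOW(N) = { q }.
Union: FOLLOW(F) = { b, e, q }.

{ b, e, q }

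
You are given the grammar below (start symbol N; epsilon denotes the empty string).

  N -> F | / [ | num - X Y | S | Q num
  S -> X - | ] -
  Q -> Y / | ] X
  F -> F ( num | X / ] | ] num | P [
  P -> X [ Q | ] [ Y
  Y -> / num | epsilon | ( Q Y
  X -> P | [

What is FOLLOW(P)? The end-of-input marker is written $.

{ $, (, -, /, [, num }

In F -> P [: add FIRST([) = { [ }.
In X -> P: P is at the end, add FOLLOW(X) = { $, (, -, /, [, num }.
Union: FOLLOW(P) = { $, (, -, /, [, num }.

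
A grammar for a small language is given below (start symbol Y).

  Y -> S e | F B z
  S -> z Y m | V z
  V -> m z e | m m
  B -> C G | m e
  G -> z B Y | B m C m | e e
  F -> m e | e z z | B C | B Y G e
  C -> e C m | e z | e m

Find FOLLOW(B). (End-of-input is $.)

{ e, m, z }

In Y -> F B z: add FIRST(z) = { z }.
In G -> z B Y: add FIRST(Y) = { e, m, z }.
In G -> B m C m: add FIRST(m C m) = { m }.
In F -> B C: add FIRST(C) = { e }.
In F -> B Y G e: add FIRST(Y G e) = { e, m, z }.
Union: FOLLOW(B) = { e, m, z }.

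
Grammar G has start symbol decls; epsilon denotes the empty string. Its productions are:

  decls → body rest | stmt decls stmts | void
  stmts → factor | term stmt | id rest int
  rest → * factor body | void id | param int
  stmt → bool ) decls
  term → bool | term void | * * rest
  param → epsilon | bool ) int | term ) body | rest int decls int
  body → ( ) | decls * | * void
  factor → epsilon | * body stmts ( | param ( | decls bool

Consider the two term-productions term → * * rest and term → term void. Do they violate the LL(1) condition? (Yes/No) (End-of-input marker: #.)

FIRST(* * rest) = { * } and FIRST(term void) = { *, bool }.
Both contain *, so the two alternatives are not disjoint — LL(1) conflict.

Yes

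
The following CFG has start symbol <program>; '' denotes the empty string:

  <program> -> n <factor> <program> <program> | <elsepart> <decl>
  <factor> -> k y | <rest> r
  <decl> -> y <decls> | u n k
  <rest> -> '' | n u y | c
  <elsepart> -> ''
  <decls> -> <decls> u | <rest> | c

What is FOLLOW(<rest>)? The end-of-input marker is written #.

{ #, n, r, u, y }

In <factor> -> <rest> r: add FIRST(r) = { r }.
In <decls> -> <rest>: <rest> is at the end, add FOLLOW(<decls>) = { #, n, u, y }.
Union: FOLLOW(<rest>) = { #, n, r, u, y }.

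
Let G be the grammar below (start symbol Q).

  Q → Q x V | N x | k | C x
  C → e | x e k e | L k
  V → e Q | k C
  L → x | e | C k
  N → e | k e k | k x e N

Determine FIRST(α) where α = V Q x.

Add FIRST(V) = { e, k }; V is not nullable, stop.

{ e, k }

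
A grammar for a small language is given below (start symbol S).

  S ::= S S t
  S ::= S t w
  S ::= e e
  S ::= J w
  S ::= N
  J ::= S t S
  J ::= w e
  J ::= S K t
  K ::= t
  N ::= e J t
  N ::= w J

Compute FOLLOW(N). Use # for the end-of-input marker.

In S ::= N: N is at the end, add FOLLOW(S) = { #, e, t, w }.
Union: FOLLOW(N) = { #, e, t, w }.

{ #, e, t, w }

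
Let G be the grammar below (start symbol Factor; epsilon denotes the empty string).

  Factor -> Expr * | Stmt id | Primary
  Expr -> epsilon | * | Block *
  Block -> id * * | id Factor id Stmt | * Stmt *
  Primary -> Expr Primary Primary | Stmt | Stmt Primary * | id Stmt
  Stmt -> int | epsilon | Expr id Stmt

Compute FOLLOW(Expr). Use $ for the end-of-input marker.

In Factor -> Expr *: add FIRST(*) = { * }.
In Primary -> Expr Primary Primary: add FIRST(Primary Primary)\{epsilon} = { *, id, int }.
  Since Primary Primary is nullable, also add FOLLOW(Primary) = { $, *, id, int }.
In Stmt -> Expr id Stmt: add FIRST(id Stmt) = { id }.
Union: FOLLOW(Expr) = { $, *, id, int }.

{ $, *, id, int }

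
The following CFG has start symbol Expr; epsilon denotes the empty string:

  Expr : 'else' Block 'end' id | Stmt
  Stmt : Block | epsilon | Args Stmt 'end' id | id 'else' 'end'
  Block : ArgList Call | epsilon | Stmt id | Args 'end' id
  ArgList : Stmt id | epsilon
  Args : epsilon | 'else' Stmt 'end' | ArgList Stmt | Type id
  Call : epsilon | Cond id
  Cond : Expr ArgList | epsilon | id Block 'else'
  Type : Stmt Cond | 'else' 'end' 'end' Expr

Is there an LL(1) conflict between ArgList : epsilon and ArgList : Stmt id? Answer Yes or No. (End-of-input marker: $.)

FIRST(epsilon) = { epsilon } and FIRST(Stmt id) = { 'else', 'end', id }.
The first alternative is nullable and FOLLOW(ArgList) = { $, 'else', 'end', id } shares 'else' with FIRST of the second — conflict.

Yes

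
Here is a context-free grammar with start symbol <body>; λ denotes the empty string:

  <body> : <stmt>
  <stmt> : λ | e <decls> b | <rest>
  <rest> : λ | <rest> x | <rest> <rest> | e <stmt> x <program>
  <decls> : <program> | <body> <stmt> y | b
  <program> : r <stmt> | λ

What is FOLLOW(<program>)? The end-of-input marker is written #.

In <rest> : e <stmt> x <program>: <program> is at the end, add FOLLOW(<rest>) = { #, b, e, x, y }.
In <decls> : <program>: <program> is at the end, add FOLLOW(<decls>) = { b }.
Union: FOLLOW(<program>) = { #, b, e, x, y }.

{ #, b, e, x, y }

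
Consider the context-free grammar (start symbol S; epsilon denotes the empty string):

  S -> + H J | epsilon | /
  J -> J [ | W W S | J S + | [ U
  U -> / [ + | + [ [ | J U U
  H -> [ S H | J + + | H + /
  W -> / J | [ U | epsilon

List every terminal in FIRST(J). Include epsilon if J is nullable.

From J -> J [: J nullable, take FIRST(J) ∪ {[} = { +, /, [ }.
From J -> W W S: W, W, S nullable, take FIRST(W) ∪ FIRST(W) ∪ FIRST(S) = { +, /, [ }; also epsilon since the whole RHS is nullable.
From J -> J S +: J, S nullable, take FIRST(J) ∪ FIRST(S) ∪ {+} = { +, /, [ }.
J -> [ U contributes {[}.
Union: FIRST(J) = { +, /, [, epsilon }.

{ +, /, [, epsilon }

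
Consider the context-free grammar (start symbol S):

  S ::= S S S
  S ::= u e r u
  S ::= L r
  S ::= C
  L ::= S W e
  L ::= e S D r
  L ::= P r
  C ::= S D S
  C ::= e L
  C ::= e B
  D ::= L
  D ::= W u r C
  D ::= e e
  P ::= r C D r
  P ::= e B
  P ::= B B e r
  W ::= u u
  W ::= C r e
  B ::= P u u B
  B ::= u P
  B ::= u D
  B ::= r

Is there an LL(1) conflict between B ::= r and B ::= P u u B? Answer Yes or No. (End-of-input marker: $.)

Yes

FIRST(r) = { r } and FIRST(P u u B) = { e, r, u }.
Both contain r, so the two alternatives are not disjoint — LL(1) conflict.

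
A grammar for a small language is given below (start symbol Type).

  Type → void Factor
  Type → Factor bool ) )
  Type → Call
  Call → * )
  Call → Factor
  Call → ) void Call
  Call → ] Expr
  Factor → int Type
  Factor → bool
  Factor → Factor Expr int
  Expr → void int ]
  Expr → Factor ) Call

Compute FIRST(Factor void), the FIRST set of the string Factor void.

{ bool, int }

Add FIRST(Factor) = { bool, int }; Factor is not nullable, stop.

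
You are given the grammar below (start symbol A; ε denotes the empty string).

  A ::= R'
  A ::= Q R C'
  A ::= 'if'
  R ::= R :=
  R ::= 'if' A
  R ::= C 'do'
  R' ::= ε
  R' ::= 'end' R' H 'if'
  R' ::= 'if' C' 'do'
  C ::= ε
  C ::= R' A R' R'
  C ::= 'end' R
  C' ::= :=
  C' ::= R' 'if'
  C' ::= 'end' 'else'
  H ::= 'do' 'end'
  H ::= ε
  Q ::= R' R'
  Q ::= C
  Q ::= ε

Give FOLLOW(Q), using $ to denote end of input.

{ 'do', 'end', 'if' }

In A ::= Q R C': add FIRST(R C') = { 'do', 'end', 'if' }.
Union: FOLLOW(Q) = { 'do', 'end', 'if' }.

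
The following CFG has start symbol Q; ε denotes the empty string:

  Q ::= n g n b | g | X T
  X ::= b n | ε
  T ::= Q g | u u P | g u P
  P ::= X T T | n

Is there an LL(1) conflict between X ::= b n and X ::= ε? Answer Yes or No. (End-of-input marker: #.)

Yes

FIRST(b n) = { b } and FIRST(ε) = { ε }.
The second alternative is nullable and FOLLOW(X) = { b, g, n, u } shares b with FIRST of the first — conflict.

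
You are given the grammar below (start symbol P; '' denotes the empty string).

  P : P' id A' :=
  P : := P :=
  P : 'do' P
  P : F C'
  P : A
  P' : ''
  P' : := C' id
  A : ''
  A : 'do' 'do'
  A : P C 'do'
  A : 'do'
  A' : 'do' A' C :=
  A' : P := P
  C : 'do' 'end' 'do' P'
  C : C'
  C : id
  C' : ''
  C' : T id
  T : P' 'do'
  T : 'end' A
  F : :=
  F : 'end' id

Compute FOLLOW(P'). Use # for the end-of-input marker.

In P : P' id A' :=: add FIRST(id A' :=) = { id }.
In C : 'do' 'end' 'do' P': P' is at the end, add FOLLOW(C) = { 'do', := }.
In T : P' 'do': add FIRST('do') = { 'do' }.
Union: FOLLOW(P') = { 'do', :=, id }.

{ 'do', :=, id }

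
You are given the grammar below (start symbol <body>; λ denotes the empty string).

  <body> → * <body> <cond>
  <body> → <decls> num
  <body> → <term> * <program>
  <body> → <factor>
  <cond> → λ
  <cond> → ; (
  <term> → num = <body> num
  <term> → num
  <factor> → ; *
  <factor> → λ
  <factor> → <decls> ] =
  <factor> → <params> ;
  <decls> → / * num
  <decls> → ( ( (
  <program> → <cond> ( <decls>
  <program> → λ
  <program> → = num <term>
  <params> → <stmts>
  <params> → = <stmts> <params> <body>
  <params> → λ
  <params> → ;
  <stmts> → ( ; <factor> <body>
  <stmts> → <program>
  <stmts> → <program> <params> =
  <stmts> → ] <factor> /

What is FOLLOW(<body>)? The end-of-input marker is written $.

{ $, (, *, /, ;, =, ], num }

<body> is the start symbol, so $ ∈ FOLLOW(<body>).
In <body> → * <body> <cond>: add FIRST(<cond>)\{λ} = { ; }.
  Since <cond> is nullable, also add FOLLOW(<body>) = { $, (, *, /, ;, =, ], num }.
In <term> → num = <body> num: add FIRST(num) = { num }.
In <params> → = <stmts> <params> <body>: <body> is at the end, add FOLLOW(<params>) = { (, *, /, ;, =, ], num }.
In <stmts> → ( ; <factor> <body>: <body> is at the end, add FOLLOW(<stmts>) = { (, *, /, ;, =, ], num }.
Union: FOLLOW(<body>) = { $, (, *, /, ;, =, ], num }.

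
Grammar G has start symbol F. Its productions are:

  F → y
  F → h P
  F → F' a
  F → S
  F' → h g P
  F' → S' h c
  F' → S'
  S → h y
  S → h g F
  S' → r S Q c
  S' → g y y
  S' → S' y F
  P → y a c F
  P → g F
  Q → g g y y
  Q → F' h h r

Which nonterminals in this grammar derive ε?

{ } (none)

No nonterminal has an empty production or an RHS whose symbols are all nullable.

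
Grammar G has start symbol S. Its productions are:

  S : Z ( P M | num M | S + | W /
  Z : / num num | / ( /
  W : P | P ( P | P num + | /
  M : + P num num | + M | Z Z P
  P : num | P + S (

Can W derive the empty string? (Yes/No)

No nonterminal in this grammar is nullable.
No production of W has an RHS whose symbols are all nullable, so W is not nullable.

No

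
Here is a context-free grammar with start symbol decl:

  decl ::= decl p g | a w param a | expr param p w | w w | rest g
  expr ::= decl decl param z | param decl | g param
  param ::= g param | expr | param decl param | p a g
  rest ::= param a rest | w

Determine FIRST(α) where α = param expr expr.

{ a, g, p, w }

Add FIRST(param) = { a, g, p, w }; param is not nullable, stop.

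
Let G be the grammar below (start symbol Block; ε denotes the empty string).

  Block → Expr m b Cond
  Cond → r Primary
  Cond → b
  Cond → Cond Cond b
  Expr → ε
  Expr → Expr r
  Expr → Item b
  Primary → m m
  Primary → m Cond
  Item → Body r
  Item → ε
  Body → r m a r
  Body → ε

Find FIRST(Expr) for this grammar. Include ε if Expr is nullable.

{ b, r, ε }

Expr → ε contributes ε.
From Expr → Expr r: Expr nullable, take FIRST(Expr) ∪ {r} = { b, r }.
From Expr → Item b: Item nullable, take FIRST(Item) ∪ {b} = { b, r }.
Union: FIRST(Expr) = { b, r, ε }.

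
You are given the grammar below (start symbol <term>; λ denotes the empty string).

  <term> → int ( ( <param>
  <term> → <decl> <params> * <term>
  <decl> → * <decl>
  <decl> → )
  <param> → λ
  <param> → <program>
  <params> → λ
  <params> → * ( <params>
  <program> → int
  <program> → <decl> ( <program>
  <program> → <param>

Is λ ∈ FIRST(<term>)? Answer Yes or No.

Nullable nonterminals: <param>, <params>, <program>.
No production of <term> has an RHS whose symbols are all nullable, so <term> is not nullable.

No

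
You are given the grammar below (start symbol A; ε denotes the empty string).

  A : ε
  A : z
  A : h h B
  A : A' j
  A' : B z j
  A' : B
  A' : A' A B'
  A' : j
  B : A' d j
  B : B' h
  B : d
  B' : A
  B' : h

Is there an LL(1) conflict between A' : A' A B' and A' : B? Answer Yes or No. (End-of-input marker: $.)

Yes

FIRST(A' A B') = { d, h, j, z } and FIRST(B) = { d, h, j, z }.
Both contain d, so the two alternatives are not disjoint — LL(1) conflict.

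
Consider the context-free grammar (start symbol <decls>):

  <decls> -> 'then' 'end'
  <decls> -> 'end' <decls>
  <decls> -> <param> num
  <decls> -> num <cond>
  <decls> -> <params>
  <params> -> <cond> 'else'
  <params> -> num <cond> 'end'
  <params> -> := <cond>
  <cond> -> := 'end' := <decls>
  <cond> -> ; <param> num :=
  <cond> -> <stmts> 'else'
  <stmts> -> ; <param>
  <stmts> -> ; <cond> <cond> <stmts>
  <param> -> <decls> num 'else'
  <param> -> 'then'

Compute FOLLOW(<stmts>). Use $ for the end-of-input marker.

In <cond> -> <stmts> 'else': add FIRST('else') = { 'else' }.
In <stmts> -> ; <cond> <cond> <stmts>: <stmts> is at the end, add FOLLOW(<stmts>) = { 'else' }.
Union: FOLLOW(<stmts>) = { 'else' }.

{ 'else' }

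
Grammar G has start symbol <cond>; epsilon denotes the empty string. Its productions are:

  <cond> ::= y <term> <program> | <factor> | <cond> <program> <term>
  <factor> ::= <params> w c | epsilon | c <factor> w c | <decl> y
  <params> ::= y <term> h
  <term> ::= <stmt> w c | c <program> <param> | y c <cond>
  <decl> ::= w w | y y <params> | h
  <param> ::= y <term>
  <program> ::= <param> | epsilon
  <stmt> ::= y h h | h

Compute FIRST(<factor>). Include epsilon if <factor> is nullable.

From <factor> ::= <params> w c: add FIRST(<params>) = { y }.
<factor> ::= epsilon contributes epsilon.
<factor> ::= c <factor> w c contributes {c}.
From <factor> ::= <decl> y: add FIRST(<decl>) = { h, w, y }.
Union: FIRST(<factor>) = { c, h, w, y, epsilon }.

{ c, h, w, y, epsilon }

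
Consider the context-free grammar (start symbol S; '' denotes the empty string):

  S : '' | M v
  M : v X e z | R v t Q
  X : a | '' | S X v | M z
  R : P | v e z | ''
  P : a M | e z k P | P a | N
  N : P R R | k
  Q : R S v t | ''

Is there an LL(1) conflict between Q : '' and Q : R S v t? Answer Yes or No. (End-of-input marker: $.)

Yes

FIRST('') = { '' } and FIRST(R S v t) = { a, e, k, v }.
The first alternative is nullable and FOLLOW(Q) = { a, e, k, v, z } shares a with FIRST of the second — conflict.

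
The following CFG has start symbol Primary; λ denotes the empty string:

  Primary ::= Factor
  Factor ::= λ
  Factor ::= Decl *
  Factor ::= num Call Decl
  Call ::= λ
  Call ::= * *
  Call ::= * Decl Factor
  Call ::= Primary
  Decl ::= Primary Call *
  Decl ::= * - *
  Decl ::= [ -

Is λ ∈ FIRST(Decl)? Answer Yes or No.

Nullable nonterminals: Call, Factor, Primary.
No production of Decl has an RHS whose symbols are all nullable, so Decl is not nullable.

No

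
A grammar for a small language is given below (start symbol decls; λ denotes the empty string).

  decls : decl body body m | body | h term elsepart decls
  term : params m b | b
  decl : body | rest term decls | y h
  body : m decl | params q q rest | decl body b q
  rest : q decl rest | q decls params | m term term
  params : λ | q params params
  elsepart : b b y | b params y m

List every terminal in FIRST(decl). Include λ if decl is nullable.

From decl : body: add FIRST(body) = { m, q, y }.
From decl : rest term decls: add FIRST(rest) = { m, q }.
decl : y h contributes {y}.
Union: FIRST(decl) = { m, q, y }.

{ m, q, y }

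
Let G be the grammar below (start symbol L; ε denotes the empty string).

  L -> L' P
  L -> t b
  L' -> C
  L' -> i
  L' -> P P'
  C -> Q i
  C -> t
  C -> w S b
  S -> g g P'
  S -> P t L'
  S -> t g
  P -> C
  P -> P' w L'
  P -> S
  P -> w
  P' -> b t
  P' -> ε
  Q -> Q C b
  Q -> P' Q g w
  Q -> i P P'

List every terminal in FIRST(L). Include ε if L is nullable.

{ b, g, i, t, w }

From L -> L' P: add FIRST(L') = { b, g, i, t, w }.
L -> t b contributes {t}.
Union: FIRST(L) = { b, g, i, t, w }.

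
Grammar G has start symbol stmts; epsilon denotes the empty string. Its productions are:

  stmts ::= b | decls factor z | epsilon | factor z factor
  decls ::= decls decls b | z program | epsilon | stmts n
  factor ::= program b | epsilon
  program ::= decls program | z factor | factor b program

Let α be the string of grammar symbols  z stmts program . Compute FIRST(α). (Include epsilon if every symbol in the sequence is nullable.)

{ z }

z is a terminal; add {z} and stop.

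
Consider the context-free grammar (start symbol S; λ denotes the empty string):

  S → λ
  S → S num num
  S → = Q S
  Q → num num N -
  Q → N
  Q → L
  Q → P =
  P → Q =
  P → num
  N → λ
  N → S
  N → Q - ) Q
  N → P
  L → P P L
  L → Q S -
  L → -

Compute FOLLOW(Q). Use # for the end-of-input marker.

In S → = Q S: add FIRST(S)\{λ} = { =, num }.
  Since S is nullable, also add FOLLOW(S) = { #, -, =, num }.
In P → Q =: add FIRST(=) = { = }.
In N → Q - ) Q: add FIRST(- ) Q) = { - }.
In N → Q - ) Q: Q is at the end, add FOLLOW(N) = { #, -, =, num }.
In L → Q S -: add FIRST(S -) = { -, =, num }.
Union: FOLLOW(Q) = { #, -, =, num }.

{ #, -, =, num }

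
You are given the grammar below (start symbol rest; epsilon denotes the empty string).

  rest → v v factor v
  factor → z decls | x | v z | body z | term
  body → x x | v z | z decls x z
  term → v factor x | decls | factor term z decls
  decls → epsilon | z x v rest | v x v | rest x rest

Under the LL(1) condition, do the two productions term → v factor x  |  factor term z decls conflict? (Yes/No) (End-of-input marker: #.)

FIRST(v factor x) = { v } and FIRST(factor term z decls) = { v, x, z }.
Both contain v, so the two alternatives are not disjoint — LL(1) conflict.

Yes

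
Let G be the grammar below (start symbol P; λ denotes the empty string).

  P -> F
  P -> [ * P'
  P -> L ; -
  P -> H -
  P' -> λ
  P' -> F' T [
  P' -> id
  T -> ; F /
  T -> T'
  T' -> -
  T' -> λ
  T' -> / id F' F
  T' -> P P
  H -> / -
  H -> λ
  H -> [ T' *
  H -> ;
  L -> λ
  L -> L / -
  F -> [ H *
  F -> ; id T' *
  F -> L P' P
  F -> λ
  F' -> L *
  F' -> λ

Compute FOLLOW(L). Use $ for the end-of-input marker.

In P -> L ; -: add FIRST(; -) = { ; }.
In L -> L / -: add FIRST(/ -) = { / }.
In F -> L P' P: add FIRST(P' P)\{λ} = { *, -, /, ;, [, id }.
  Since P' P is nullable, also add FOLLOW(F) = { $, *, -, /, ;, [, id }.
In F' -> L *: add FIRST(*) = { * }.
Union: FOLLOW(L) = { $, *, -, /, ;, [, id }.

{ $, *, -, /, ;, [, id }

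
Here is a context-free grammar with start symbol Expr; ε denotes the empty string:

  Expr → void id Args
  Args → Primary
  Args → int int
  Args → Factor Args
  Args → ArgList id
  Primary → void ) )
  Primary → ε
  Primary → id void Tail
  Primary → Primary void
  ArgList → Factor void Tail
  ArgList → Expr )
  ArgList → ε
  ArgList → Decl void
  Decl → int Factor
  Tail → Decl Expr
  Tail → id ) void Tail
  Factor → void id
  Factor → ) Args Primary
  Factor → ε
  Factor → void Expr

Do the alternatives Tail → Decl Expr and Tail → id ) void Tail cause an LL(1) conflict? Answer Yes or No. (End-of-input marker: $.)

No

FIRST(Decl Expr) = { int } and FIRST(id ) void Tail) = { id }.
The FIRST sets are disjoint and neither alternative is nullable — no conflict.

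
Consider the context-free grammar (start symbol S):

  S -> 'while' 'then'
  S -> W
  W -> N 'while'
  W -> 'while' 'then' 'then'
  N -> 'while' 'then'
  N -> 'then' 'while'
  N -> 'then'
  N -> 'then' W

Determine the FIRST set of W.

{ 'then', 'while' }

From W -> N 'while': add FIRST(N) = { 'then', 'while' }.
W -> 'while' 'then' 'then' contributes {'while'}.
Union: FIRST(W) = { 'then', 'while' }.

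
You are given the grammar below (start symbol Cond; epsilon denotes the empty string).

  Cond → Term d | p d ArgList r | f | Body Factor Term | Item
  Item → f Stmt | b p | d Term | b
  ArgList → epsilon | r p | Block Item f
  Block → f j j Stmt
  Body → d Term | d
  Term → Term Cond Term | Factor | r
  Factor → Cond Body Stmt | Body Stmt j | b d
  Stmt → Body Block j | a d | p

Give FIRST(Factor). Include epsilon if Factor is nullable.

{ b, d, f, p, r }

From Factor → Cond Body Stmt: add FIRST(Cond) = { b, d, f, p, r }.
From Factor → Body Stmt j: add FIRST(Body) = { d }.
Factor → b d contributes {b}.
Union: FIRST(Factor) = { b, d, f, p, r }.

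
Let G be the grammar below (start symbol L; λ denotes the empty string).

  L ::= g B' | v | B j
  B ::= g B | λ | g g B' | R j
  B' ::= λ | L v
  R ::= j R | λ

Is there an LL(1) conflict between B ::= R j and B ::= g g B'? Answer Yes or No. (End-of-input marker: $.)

No

FIRST(R j) = { j } and FIRST(g g B') = { g }.
The FIRST sets are disjoint and neither alternative is nullable — no conflict.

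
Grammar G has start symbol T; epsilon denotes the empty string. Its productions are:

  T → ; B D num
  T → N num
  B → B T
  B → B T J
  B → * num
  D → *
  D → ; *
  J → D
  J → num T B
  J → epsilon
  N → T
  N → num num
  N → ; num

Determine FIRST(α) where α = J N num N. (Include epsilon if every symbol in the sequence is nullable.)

{ *, ;, num }

Add FIRST(J)\{epsilon} = { *, ;, num }; J is nullable, continue.
Add FIRST(N) = { ;, num }; N is not nullable, stop.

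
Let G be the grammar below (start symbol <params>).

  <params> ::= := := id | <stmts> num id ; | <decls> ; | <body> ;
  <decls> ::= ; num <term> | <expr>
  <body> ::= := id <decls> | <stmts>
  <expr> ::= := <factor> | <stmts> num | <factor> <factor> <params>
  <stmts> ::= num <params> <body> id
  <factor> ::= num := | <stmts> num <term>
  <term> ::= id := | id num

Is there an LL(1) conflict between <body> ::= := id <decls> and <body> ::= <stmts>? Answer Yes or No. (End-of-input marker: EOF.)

No

FIRST(:= id <decls>) = { := } and FIRST(<stmts>) = { num }.
The FIRST sets are disjoint and neither alternative is nullable — no conflict.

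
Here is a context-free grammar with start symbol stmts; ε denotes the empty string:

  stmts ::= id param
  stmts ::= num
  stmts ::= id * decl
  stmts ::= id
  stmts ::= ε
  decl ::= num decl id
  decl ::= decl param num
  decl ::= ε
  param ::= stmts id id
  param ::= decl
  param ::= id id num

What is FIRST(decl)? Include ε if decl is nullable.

{ id, num, ε }

decl ::= num decl id contributes {num}.
From decl ::= decl param num: decl, param nullable, take FIRST(decl) ∪ FIRST(param) ∪ {num} = { id, num }.
decl ::= ε contributes ε.
Union: FIRST(decl) = { id, num, ε }.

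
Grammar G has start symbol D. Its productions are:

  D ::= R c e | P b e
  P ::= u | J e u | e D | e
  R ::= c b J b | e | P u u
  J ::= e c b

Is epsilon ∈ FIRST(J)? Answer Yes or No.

No

No nonterminal in this grammar is nullable.
No production of J has an RHS whose symbols are all nullable, so J is not nullable.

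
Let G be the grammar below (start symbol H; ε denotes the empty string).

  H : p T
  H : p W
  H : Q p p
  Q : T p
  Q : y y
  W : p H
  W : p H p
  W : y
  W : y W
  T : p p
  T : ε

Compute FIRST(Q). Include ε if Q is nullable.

From Q : T p: T nullable, take FIRST(T) ∪ {p} = { p }.
Q : y y contributes {y}.
Union: FIRST(Q) = { p, y }.

{ p, y }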